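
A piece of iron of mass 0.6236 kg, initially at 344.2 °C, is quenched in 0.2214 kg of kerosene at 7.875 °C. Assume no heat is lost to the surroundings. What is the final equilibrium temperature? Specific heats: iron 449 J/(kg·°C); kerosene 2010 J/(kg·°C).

T_f ≈ 137.8 °C

With ΣQ=0 the equilibrium temperature is the m·c-weighted mean:
T_f = (280*344.2 + 445.01*7.875) / (280 + 445.01)
    = 99879 / 725.01 ≈ 137.76 °C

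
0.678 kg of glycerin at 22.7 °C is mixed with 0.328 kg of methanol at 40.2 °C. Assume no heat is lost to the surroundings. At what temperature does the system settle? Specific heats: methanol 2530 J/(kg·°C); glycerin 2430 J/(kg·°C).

Conservation of energy gives ΣQ = 0:
0.328×2530×(T − 40.2) + 0.678×2430×(T − 22.7) = 0
829.84(T − 40.2) + 1647.5(T − 22.7) = 0
2477.4 T = 70759
T = 70759/2477.4 ≈ 28.56 °C

T_f ≈ 28.6 °C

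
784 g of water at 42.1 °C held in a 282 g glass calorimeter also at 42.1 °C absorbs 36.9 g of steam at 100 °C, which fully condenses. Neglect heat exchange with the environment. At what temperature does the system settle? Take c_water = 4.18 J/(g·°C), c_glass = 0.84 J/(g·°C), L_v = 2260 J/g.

T_f ≈ 67.3 °C

Let T be the final temperature. ΣQ_i = 0:
condense steam: −36.9·2260 = −83394
  condensate cools 100→T: 36.9·4.18·(T − 100) = 154.24(T − 100)
  water warms: 784·4.18·(T − 42.1) = 3277.1(T − 42.1)
  cup: 236.88(T − 42.1)
3668.2 T = 83394 + 15424 + 147939 = 246758
T ≈ 67.27 °C, under the boiling point, so the assumption holds.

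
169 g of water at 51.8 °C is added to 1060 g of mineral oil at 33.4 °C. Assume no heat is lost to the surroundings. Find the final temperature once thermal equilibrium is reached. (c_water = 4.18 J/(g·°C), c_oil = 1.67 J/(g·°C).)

T_f ≈ 38.6 °C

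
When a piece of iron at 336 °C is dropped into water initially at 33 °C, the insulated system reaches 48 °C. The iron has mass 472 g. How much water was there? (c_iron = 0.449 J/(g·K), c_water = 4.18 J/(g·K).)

m ≈ 973 g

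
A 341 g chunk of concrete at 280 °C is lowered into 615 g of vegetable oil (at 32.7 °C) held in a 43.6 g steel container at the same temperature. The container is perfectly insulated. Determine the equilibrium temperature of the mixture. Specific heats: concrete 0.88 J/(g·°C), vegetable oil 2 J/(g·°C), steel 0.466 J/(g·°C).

T_f = Σ m_i c_i T_i / Σ m_i c_i:
T_f = (300.08*280 + 1230*32.7 + 20.32*32.7) / (300.08 + 1230 + 20.32)
    = 124908 / 1550.4 ≈ 80.57 °C

T_f ≈ 80.6 °C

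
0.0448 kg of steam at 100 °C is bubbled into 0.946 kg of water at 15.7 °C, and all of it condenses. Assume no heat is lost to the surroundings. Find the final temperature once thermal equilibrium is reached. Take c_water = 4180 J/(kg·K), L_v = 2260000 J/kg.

Setting the total heat transfer to zero:
condense steam: −0.0448·2260000 = −101248; condensed water 100 °C→T: 187.26(T − 100); original water: 3954.3(T − 15.7)
4141.5 T = 101248 + 18726 + 62082 = 182057
T ≈ 43.96 °C — below 100 °C, confirming all the steam condensed.

T_f ≈ 44.0 °C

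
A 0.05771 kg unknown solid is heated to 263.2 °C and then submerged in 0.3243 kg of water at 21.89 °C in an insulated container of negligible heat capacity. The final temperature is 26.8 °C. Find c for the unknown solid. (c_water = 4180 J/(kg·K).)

m_s c (T_s − T_f) = m_water c_water (T_f − T_0):
0.05771·c·(263.2 − 26.8) = 0.3243·4180·(26.8 − 21.89)
13.64 c = 6655.9  ⇒  c ≈ 487.9 J/(kg·K)

c ≈ 488 J/(kg·K)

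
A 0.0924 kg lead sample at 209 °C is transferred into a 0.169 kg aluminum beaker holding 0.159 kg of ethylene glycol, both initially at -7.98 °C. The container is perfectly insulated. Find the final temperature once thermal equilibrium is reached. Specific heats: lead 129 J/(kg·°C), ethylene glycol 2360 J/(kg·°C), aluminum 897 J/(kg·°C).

T_f ≈ -3.2 °C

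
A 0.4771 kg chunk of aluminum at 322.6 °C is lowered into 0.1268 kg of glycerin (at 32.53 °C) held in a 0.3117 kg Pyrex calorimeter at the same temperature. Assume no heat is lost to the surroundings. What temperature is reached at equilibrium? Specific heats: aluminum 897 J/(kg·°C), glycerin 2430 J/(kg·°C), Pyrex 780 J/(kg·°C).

T_f ≈ 159.3 °C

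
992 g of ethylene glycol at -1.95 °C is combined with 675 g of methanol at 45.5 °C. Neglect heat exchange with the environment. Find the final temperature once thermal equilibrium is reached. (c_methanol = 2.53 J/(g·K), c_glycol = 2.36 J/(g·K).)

T_f ≈ 18.1 °C

Let T be the final temperature. ΣQ_i = 0:
675*2.53*(T − 45.5) + 992*2.36*(T − (-1.95)) = 0
1707.7(T − 45.5) + 2341.1(T − (-1.95)) = 0
4048.9 T = 73137
T ≈ 18.06 °C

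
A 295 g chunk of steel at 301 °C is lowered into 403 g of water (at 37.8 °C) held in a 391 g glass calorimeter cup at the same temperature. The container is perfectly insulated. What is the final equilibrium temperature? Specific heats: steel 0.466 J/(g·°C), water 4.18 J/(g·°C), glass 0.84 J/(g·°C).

T_f ≈ 54.6 °C

T_f is the heat-capacity-weighted average of the initial temperatures:
T_f = (137.47*301 + 1684.5*37.8 + 328.44*37.8) / (137.47 + 1684.5 + 328.44)
    = 117469 / 2150.4 ≈ 54.63 °C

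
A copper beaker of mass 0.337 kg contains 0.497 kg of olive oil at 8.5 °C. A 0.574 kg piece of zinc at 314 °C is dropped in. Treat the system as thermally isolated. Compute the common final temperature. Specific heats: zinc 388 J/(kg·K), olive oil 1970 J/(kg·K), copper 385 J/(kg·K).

T_f ≈ 59.6 °C

Let T be the final temperature. ΣQ_i = 0:
0.574×388×(T − 314) + 0.497×1970×(T − 8.5) + 0.337×385×(T − 8.5) = 0
222.71(T − 314) + 979.09(T − 8.5) + 129.75(T − 8.5) = 0
(222.71 + 979.09 + 129.75) T = 222.71×314 + 979.09×8.5 + 129.75×8.5
T = 79357/1331.5 ≈ 59.60 °C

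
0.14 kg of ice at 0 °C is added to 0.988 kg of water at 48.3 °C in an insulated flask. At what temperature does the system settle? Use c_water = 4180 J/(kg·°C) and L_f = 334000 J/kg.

Taking heat into each body as positive, Σ m c ΔT = 0:
fusion: m_ice L_f = 0.14·334000 = 46760; meltwater 0→T: 0.14·4180·T = 585.2 T; water: 4129.8(T − 48.3)
4715 T = 199471 − 46760 = 152711
T ≈ 32.39 °C — above 0 °C, consistent with complete melting.

T_f ≈ 32.4 °C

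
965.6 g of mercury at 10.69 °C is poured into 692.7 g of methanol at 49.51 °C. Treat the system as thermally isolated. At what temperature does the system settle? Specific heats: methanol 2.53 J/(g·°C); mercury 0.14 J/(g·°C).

T_f = Σ m_i c_i T_i / Σ m_i c_i:
T_f = (1752.5*49.51 + 135.18*10.69) / (1752.5 + 135.18)
    = 88213 / 1887.7 ≈ 46.73 °C

T_f ≈ 46.7 °C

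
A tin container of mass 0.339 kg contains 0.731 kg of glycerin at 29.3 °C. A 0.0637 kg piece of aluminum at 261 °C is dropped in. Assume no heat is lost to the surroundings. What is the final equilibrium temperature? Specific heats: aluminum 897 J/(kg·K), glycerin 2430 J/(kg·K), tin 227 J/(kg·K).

T_f ≈ 36.2 °C

Let T be the final temperature. ΣQ_i = 0:
0.0637*897*(T − 261) + 0.731*2430*(T − 29.3) + 0.339*227*(T − 29.3) = 0
1910.4 T = 69214
T = 69214 / 1910.4 = 36.2 °C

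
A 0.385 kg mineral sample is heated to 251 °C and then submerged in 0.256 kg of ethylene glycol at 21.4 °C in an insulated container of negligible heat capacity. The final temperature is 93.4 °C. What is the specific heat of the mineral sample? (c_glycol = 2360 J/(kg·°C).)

c ≈ 717 J/(kg·°C)

Let T be the final temperature. ΣQ_i = 0:
0.385×c×(93.4 − 251) + 0.256×2360×(93.4 − 21.4) = 0
-60.68 c = -43500
c = -43500/-60.68 ≈ 716.9 J/(kg·°C)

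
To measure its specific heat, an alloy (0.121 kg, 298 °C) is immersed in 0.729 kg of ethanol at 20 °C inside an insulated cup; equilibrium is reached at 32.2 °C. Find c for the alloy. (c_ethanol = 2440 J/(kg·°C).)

Net heat exchanged in the isolated system is zero:
0.121×c×(32.2 − 298) + 0.729×2440×(32.2 − 20) = 0
-32.16 c = -21701
c = -21701/-32.16 ≈ 674.7 J/(kg·°C)

c ≈ 675 J/(kg·°C)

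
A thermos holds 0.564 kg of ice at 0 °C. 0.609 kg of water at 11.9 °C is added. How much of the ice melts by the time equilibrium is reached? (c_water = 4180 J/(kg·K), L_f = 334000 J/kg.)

Cooling the water to 0 °C releases 0.609·4180·11.9 = 30293 J.
Fully melting the ice requires m_ice L_f = 0.564·334000 = 188376 J.
30293 J < 188376 J, so only part of the ice melts and the system sits at 0 °C.
m_melted·334000 = 30293  ⇒  m_melted ≈ 0.0907 kg.

m_melted ≈ 0.0907 kg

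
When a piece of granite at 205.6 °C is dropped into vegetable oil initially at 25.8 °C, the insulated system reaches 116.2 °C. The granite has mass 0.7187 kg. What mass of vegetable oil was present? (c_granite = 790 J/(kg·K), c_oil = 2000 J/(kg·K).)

m ≈ 0.281 kg

|Q_granite| = |Q_oil|:
0.7187·790·(205.6 − 116.2) = m·2000·(116.2 − 25.8)
180800 m = 50759  ⇒  m ≈ 0.2807 kg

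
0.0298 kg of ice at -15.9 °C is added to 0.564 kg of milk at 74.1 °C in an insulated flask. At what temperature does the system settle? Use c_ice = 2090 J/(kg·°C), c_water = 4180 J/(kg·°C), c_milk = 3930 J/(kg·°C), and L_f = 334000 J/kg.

T_f ≈ 65.5 °C

Energy balance with sensible and latent terms:
ice -15.9→0 °C: 0.0298×2090×15.9 = 990.28; melt ice: 0.0298×334000 = 9953.2; warm the meltwater: 124.56 T; milk cools: 0.564×3930×(T − 74.1) = 2216.5(T − 74.1)
2341.1 T = 164244 − 10943 = 153301
T ≈ 65.48 °C. Since T > 0 °C, the all-ice-melts assumption holds.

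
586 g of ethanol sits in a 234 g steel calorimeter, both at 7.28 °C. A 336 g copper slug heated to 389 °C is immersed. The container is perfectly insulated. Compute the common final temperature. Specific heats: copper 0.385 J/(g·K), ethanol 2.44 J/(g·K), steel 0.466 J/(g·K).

T_f ≈ 36.9 °C

Setting the total heat transfer to zero:
336·0.385·(T − 389) + 586·2.44·(T − 7.28) + 234·0.466·(T − 7.28) = 0
129.36(T − 389) + 1429.8(T − 7.28) + 109.04(T − 7.28) = 0
(129.36 + 1429.8 + 109.04) T = 129.36·389 + 1429.8·7.28 + 109.04·7.28
T ≈ 36.88 °C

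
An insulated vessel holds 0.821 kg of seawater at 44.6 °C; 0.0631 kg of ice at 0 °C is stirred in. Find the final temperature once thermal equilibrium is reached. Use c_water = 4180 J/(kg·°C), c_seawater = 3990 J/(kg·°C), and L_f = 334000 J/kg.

Energy balance with sensible and latent terms:
melt ice: 0.0631·334000 = 21075; meltwater 0→T: 0.0631·4180·T = 263.76 T; seawater: 3275.8(T − 44.6)
3539.5 T = 146100 − 21075 = 125025
T ≈ 35.32 °C. Since T > 0 °C, the all-ice-melts assumption holds.

T_f ≈ 35.3 °C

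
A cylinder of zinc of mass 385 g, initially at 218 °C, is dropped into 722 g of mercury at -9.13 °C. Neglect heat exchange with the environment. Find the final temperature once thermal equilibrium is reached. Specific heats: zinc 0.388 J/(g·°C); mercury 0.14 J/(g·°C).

T_f ≈ 126.3 °C

Heat lost by the zinc equals heat gained by the mercury:
385×0.388×(218 − T) = 722×0.14×(T − (-9.13))
149.38(218 − T) = 101.08(T − (-9.13))
250.46 T = 31642  ⇒  T ≈ 126.34 °C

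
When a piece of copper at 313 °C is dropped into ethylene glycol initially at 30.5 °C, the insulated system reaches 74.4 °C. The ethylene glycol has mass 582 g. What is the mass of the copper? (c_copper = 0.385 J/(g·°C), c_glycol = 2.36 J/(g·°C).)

m ≈ 656 g

Heat lost by the copper = heat gained by the glycol:
m×0.385×(313 − 74.4) = 582×2.36×(74.4 − 30.5)
91.86 m = 60298  ⇒  m ≈ 656.4 g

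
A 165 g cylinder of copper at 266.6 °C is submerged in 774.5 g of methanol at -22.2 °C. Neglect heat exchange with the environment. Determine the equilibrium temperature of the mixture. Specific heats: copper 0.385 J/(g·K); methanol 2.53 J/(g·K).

T_f ≈ -13.1 °C

Let T be the final temperature. ΣQ_i = 0:
165*0.385*(T − 266.6) + 774.5*2.53*(T − (-22.2)) = 0
2023 T = -26565
T ≈ -13.13 °C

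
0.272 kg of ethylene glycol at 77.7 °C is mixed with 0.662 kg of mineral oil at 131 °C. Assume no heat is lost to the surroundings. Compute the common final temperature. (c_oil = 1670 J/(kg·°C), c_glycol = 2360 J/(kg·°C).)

With ΣQ=0 the equilibrium temperature is the m·c-weighted mean:
T_f = (1105.5*131 + 641.92*77.7) / (1105.5 + 641.92)
    = 194703 / 1747.5 ≈ 111.42 °C

T_f ≈ 111.4 °C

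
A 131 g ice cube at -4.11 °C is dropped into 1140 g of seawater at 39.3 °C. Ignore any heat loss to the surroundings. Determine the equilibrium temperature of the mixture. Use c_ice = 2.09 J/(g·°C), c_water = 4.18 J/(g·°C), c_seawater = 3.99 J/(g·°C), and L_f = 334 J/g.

T_f ≈ 26.3 °C

Setting the total heat transfer to zero:
warm ice to 0 °C: 131·2.09·(0 − (-4.11)) = 1125.3; melt ice: 131·334 = 43754; warm the meltwater: 547.58 T; seawater: 4548.6(T − 39.3)
5096.2 T = 178760 − 44879 = 133881
T ≈ 26.27 °C. Since T > 0 °C, the all-ice-melts assumption holds.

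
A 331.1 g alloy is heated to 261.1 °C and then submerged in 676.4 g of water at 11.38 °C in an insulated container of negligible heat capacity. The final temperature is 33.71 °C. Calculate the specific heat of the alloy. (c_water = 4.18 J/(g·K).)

c ≈ 0.839 J/(g·K)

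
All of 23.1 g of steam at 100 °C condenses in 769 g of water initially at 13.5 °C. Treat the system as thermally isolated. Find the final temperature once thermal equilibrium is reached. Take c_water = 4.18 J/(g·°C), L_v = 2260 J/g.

T_f ≈ 31.8 °C

Heat gained plus heat lost sum to zero:
condense steam: −23.1·2260 = −52206
  condensate cools 100→T: 23.1·4.18·(T − 100) = 96.56(T − 100)
  original water: 3214.4(T − 13.5)
3311 T = 52206 + 9655.8 + 43395 = 105256
T ≈ 31.79 °C, under the boiling point, so the assumption holds.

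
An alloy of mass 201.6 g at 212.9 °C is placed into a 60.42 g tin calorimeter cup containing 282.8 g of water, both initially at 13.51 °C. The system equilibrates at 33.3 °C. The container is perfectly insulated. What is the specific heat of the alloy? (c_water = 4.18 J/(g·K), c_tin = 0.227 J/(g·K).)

Conservation of energy gives ΣQ = 0:
201.6×c×(33.3 − 212.9) + 282.8×4.18×(33.3 − 13.51) + 60.42×0.227×(33.3 − 13.51) = 0
-36207 c = -23665
c = -23665/-36207 ≈ 0.6536 J/(g·K)

c ≈ 0.654 J/(g·K)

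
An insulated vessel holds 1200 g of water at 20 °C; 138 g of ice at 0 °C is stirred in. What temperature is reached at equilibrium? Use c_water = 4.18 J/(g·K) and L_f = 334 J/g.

Net heat exchanged in the isolated system is zero:
latent heat to melt: 138·334 = 46092; warm the meltwater: 576.84 T; water: 5016(T − 20)
5592.8 T = 100320 − 46092 = 54228
T ≈ 9.70 °C — above 0 °C, consistent with complete melting.

T_f ≈ 9.7 °C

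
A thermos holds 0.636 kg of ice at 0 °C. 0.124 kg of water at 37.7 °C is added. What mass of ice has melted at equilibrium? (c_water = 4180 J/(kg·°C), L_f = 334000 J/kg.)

m_melted ≈ 0.0585 kg

Heat available from the water dropping to 0 °C: 0.124×4180×37.7 = 19541 J.
Melting all 0.636 kg of ice would need 0.636×334000 = 212424 J.
19541 J < 212424 J, so only part of the ice melts and the system sits at 0 °C.
m_melt = 19541 / L_f = 0.0585 kg.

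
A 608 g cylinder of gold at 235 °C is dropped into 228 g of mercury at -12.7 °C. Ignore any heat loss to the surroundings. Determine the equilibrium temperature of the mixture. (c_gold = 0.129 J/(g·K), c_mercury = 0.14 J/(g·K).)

T_f ≈ 163.4 °C

Set heat shed by the hot body equal to heat absorbed by the cold body:
608×0.129×(235 − T) = 228×0.14×(T − (-12.7))
78.43(235 − T) = 31.92(T − (-12.7))
110.35 T = 18026  ⇒  T ≈ 163.35 °C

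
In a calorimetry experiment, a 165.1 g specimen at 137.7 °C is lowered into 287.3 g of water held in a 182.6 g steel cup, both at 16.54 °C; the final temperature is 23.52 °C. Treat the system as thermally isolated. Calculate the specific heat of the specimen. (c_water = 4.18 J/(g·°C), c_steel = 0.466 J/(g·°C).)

c ≈ 0.476 J/(g·°C)

Taking heat into each body as positive, Σ m c ΔT = 0:
165.1·c·(23.52 − 137.7) + 287.3·4.18·(23.52 − 16.54) + 182.6·0.466·(23.52 − 16.54) = 0
-18851 c = -8976.3
c = -8976.3/-18851 ≈ 0.4762 J/(g·°C)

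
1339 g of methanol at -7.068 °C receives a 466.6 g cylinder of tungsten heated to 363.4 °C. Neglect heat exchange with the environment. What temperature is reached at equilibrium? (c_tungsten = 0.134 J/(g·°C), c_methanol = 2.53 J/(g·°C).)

T_f ≈ -0.4 °C

Energy conservation, ΣQ = 0:
466.6·0.134·(T − 363.4) + 1339·2.53·(T − (-7.068)) = 0
(62.52 + 3387.7) T = 62.52·363.4 + 3387.7·(-7.068)
T = -1222.7/3450.2 ≈ -0.35 °C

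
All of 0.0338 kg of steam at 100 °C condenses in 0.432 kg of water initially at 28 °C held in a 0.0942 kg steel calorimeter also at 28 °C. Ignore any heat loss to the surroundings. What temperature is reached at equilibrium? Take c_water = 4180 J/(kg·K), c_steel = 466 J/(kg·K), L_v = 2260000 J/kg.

T_f ≈ 71.5 °C

Setting the total heat transfer to zero:
steam→water at 100 °C releases m L_v = 0.0338×2260000 = 76388; condensed water 100 °C→T: 141.28(T − 100); original water: 1805.8(T − 28); cup: 43.9(T − 28)
1990.9 T = 76388 + 14128 + 51790 = 142307
T ≈ 71.48 °C — below 100 °C, confirming all the steam condensed.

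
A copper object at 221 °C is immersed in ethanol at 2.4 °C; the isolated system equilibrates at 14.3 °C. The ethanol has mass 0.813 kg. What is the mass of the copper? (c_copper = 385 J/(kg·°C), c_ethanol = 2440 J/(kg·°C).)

Heat lost by the copper = heat gained by the ethanol:
m·385·(221 − 14.3) = 0.813·2440·(14.3 − 2.4)
79580 m = 23606  ⇒  m ≈ 0.2966 kg

m ≈ 0.297 kg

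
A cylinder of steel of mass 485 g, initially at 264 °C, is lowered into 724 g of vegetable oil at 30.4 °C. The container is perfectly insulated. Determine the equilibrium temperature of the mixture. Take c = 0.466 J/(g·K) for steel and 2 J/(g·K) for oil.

T_f ≈ 61.9 °C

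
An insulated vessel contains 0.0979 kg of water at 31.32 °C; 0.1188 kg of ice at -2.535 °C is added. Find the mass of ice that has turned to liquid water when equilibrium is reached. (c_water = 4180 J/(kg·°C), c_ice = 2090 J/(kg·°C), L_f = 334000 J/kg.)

m_melted ≈ 0.0365 kg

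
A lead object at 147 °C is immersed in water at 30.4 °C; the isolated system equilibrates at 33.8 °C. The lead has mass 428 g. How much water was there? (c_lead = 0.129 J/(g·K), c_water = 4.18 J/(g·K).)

m ≈ 440 g

|Q_lead| = |Q_water|:
428×0.129×(147 − 33.8) = m×4.18×(33.8 − 30.4)
14.21 m = 6250  ⇒  m ≈ 439.8 g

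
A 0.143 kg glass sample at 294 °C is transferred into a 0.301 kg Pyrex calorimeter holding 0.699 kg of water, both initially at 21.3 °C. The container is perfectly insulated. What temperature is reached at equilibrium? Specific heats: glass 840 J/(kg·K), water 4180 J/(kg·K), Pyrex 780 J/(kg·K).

T_f ≈ 31.3 °C

With ΣQ=0 the equilibrium temperature is the m·c-weighted mean:
T_f = (120.12×294 + 2921.8×21.3 + 234.78×21.3) / (120.12 + 2921.8 + 234.78)
    = 102551 / 3276.7 ≈ 31.30 °C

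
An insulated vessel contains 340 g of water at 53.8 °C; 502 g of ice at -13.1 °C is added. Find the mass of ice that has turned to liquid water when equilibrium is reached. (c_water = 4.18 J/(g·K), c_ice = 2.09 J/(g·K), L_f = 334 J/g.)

m_melted ≈ 188 g

Cooling the water to 0 °C releases 340·4.18·53.8 = 76461 J.
Of that, 502·2.09·13.1 = 13744 J goes to bring the ice to 0 °C, leaving 62716 J.
Fully melting the ice requires m_ice L_f = 502·334 = 167668 J.
That's not enough to melt it all — equilibrium is at 0 °C with ice remaining.
m_melted·334 = 62716  ⇒  m_melted ≈ 187.8 g.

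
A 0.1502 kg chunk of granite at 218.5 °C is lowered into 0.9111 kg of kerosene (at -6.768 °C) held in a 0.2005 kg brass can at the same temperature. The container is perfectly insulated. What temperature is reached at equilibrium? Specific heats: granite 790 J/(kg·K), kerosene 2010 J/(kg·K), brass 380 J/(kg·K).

Energy conservation, ΣQ = 0:
0.1502·790·(T − 218.5) + 0.9111·2010·(T − (-6.768)) + 0.2005·380·(T − (-6.768)) = 0
118.66(T − 218.5) + 1831.3(T − (-6.768)) + 76.19(T − (-6.768)) = 0
(118.66 + 1831.3 + 76.19) T = 118.66·218.5 + 1831.3·(-6.768) + 76.19·(-6.768)
T = 13017/2026.2 ≈ 6.42 °C

T_f ≈ 6.4 °C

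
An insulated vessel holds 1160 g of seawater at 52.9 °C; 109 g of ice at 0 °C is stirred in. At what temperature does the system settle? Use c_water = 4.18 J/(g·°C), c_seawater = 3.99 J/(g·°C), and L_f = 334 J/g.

T_f ≈ 41.0 °C

Taking heat into each body as positive, Σ m c ΔT = 0:
melt ice: 109×334 = 36406
  warm the meltwater: 455.62 T
  seawater cools: 1160×3.99×(T − 52.9) = 4628.4(T − 52.9)
5084 T = 244842 − 36406 = 208436
T ≈ 41.00 °C — above 0 °C, consistent with complete melting.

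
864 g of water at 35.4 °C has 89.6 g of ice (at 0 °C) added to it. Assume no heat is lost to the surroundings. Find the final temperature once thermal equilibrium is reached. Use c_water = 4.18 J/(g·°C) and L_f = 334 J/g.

T_f ≈ 24.6 °C

Energy conservation, ΣQ = 0:
latent heat to melt: 89.6×334 = 29926
  warm the meltwater: 374.53 T
  water cools: 864×4.18×(T − 35.4) = 3611.5(T − 35.4)
3986 T = 127848 − 29926 = 97921
T ≈ 24.57 °C. Since T > 0 °C, the all-ice-melts assumption holds.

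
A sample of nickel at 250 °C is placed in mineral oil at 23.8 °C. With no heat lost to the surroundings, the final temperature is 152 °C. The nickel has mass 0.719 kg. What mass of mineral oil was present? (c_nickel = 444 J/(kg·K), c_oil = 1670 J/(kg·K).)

Heat lost by the nickel = heat gained by the oil:
0.719·444·(250 − 152) = m·1670·(152 − 23.8)
214094 m = 31285  ⇒  m ≈ 0.1461 kg

m ≈ 0.146 kg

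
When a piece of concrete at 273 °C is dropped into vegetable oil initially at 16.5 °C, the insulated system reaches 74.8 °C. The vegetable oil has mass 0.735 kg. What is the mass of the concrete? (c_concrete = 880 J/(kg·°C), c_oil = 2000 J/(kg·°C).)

Let T be the final temperature. ΣQ_i = 0:
m·880·(74.8 − 273) + 0.735·2000·(74.8 − 16.5) = 0
-174416 m = -85701
m = -85701/-174416 ≈ 0.4914 kg

m ≈ 0.491 kg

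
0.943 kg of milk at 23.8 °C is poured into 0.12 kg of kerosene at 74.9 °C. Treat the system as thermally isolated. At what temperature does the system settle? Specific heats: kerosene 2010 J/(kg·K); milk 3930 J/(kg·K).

T_f ≈ 26.9 °C

With ΣQ=0 the equilibrium temperature is the m·c-weighted mean:
T_f = (241.2×74.9 + 3706×23.8) / (241.2 + 3706)
    = 106268 / 3947.2 ≈ 26.92 °C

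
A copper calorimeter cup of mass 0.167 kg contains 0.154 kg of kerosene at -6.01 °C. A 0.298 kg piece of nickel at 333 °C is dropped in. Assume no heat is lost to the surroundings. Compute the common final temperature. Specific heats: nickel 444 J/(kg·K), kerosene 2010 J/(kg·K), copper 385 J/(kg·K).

T_f ≈ 82.6 °C

Let T be the final temperature. ΣQ_i = 0:
0.298×444×(T − 333) + 0.154×2010×(T − (-6.01)) + 0.167×385×(T − (-6.01)) = 0
132.31(T − 333) + 309.54(T − (-6.01)) + 64.3(T − (-6.01)) = 0
506.15 T = 41813
T ≈ 82.61 °C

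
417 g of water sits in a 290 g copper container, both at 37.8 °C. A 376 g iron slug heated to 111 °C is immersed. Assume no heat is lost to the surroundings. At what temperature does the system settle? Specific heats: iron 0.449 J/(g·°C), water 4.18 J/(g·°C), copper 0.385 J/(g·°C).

T_f ≈ 43.9 °C

T_f is the heat-capacity-weighted average of the initial temperatures:
T_f = (168.82×111 + 1743.1×37.8 + 111.65×37.8) / (168.82 + 1743.1 + 111.65)
    = 88848 / 2023.5 ≈ 43.91 °C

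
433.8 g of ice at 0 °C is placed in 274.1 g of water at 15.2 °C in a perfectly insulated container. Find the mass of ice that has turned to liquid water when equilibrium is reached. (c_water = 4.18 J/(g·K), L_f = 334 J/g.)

m_melted ≈ 52.1 g

Water can give up m c ΔT = 274.1×4.18×15.2 = 17415 J before reaching 0 °C.
To melt every bit of ice: 433.8×334 = 144889 J.
Since 17415 < 144889 J, not all the ice melts; equilibrium is at 0 °C.
m_melt = 17415 / L_f = 52.14 g.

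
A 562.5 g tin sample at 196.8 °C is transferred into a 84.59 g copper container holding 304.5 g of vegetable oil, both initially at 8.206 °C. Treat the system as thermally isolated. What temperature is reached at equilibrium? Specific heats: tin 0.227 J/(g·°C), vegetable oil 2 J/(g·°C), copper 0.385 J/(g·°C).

T_f ≈ 39.5 °C

Energy conservation, ΣQ = 0:
562.5·0.227·(T − 196.8) + 304.5·2·(T − 8.206) + 84.59·0.385·(T − 8.206) = 0
127.69(T − 196.8) + 609(T − 8.206) + 32.57(T − 8.206) = 0
769.25 T = 30394
T ≈ 39.51 °C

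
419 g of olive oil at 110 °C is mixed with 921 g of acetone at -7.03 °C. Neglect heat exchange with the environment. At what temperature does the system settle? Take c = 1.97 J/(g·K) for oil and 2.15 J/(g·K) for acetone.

T_f ≈ 27.4 °C

Net heat exchanged in the isolated system is zero:
419*1.97*(T − 110) + 921*2.15*(T − (-7.03)) = 0
(825.43 + 1980.1) T = 825.43*110 + 1980.1*(-7.03)
T = 76877 / 2805.6 = 27.4 °C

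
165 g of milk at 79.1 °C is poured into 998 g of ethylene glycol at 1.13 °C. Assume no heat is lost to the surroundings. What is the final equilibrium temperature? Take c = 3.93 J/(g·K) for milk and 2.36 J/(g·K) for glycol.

T_f ≈ 18.0 °C

With ΣQ=0 the equilibrium temperature is the m·c-weighted mean:
T_f = (648.45×79.1 + 2355.3×1.13) / (648.45 + 2355.3)
    = 53954 / 3003.7 ≈ 17.96 °C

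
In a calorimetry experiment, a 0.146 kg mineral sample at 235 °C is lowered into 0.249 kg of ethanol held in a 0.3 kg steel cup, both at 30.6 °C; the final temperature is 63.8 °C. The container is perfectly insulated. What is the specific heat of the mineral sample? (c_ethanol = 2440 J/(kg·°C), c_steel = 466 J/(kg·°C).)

Energy conservation, ΣQ = 0:
0.146×c×(63.8 − 235) + 0.249×2440×(63.8 − 30.6) + 0.3×466×(63.8 − 30.6) = 0
-25 c = -24812
c = -24812/-25 ≈ 992.7 J/(kg·°C)

c ≈ 993 J/(kg·°C)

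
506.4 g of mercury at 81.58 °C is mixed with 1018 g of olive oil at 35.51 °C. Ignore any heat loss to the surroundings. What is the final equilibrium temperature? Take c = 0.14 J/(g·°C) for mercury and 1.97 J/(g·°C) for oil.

Taking heat into each body as positive, Σ m c ΔT = 0:
506.4*0.14*(T − 81.58) + 1018*1.97*(T − 35.51) = 0
70.9(T − 81.58) + 2005.5(T − 35.51) = 0
2076.4 T = 76998
T = 76998 / 2076.4 = 37.1 °C

T_f ≈ 37.1 °C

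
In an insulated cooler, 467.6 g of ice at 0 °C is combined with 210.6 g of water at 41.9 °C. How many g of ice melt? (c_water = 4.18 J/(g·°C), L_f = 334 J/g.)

Heat available from the water dropping to 0 °C: 210.6×4.18×41.9 = 36885 J.
Fully melting the ice requires m_ice L_f = 467.6×334 = 156178 J.
Since 36885 < 156178 J, not all the ice melts; equilibrium is at 0 °C.
Mass melted = 36885/334 ≈ 110.4 g.

m_melted ≈ 110 g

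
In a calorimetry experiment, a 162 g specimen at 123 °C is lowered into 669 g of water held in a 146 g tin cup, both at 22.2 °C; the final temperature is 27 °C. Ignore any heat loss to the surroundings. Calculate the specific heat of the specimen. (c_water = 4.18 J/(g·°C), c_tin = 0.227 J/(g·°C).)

Conservation of energy gives ΣQ = 0:
162×c×(27 − 123) + 669×4.18×(27 − 22.2) + 146×0.227×(27 − 22.2) = 0
-15552 c = -13582
c = -13582/-15552 ≈ 0.8733 J/(g·°C)

c ≈ 0.873 J/(g·°C)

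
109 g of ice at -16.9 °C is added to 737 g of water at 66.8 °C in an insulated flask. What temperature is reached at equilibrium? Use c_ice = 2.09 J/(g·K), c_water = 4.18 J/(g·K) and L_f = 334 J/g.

Heat gained plus heat lost sum to zero:
ice -16.9→0 °C: 109×2.09×16.9 = 3850; fusion: m_ice L_f = 109×334 = 36406; meltwater 0→T: 109×4.18×T = 455.62 T; water cools: 737×4.18×(T − 66.8) = 3080.7(T − 66.8)
3536.3 T = 205788 − 40256 = 165532
T ≈ 46.81 °C. Since T > 0 °C, the all-ice-melts assumption holds.

T_f ≈ 46.8 °C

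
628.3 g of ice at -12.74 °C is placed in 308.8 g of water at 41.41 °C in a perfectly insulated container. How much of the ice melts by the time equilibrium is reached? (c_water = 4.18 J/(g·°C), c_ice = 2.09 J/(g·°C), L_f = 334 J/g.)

m_melted ≈ 110 g

Cooling the water to 0 °C releases 308.8×4.18×41.41 = 53451 J.
Of that, 628.3×2.09×12.74 = 16729 J goes to bring the ice to 0 °C, leaving 36722 J.
To melt every bit of ice: 628.3×334 = 209852 J.
That's not enough to melt it all — equilibrium is at 0 °C with ice remaining.
m_melt = 36722 / L_f = 109.9 g.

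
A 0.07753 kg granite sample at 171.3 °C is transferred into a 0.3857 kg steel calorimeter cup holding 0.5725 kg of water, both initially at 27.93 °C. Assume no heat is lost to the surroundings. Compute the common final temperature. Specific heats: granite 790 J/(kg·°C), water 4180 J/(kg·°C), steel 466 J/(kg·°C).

T_f ≈ 31.3 °C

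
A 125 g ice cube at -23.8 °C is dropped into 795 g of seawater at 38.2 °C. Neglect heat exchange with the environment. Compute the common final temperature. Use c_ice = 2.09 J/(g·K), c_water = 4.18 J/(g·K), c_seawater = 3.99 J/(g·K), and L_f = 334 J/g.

T_f ≈ 19.8 °C

Sum of m c ΔT and latent-heat terms is zero:
ice -23.8→0 °C: 125·2.09·23.8 = 6217.8
  fusion: m_ice L_f = 125·334 = 41750
  warm the meltwater: 522.5 T
  seawater: 3172.1(T − 38.2)
3694.6 T = 121172 − 47968 = 73205
T ≈ 19.81 °C (positive, so assuming full melt was valid).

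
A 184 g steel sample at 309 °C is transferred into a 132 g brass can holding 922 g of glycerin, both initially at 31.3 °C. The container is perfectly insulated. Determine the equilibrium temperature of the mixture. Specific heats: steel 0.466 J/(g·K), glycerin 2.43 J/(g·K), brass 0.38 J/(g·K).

T_f ≈ 41.3 °C

Taking heat into each body as positive, Σ m c ΔT = 0:
184*0.466*(T − 309) + 922*2.43*(T − 31.3) + 132*0.38*(T − 31.3) = 0
85.74(T − 309) + 2240.5(T − 31.3) + 50.16(T − 31.3) = 0
2376.4 T = 98191
T = 98191/2376.4 ≈ 41.32 °C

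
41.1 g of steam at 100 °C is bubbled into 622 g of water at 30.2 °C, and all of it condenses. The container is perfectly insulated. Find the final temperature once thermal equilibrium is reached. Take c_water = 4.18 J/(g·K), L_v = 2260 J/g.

T_f ≈ 68.0 °C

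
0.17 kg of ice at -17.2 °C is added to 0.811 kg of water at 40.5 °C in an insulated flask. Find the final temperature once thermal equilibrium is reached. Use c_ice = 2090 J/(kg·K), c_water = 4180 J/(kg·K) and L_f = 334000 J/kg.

Taking heat into each body as positive, Σ m c ΔT = 0:
ice -17.2→0 °C: 0.17·2090·17.2 = 6111.2; latent heat to melt: 0.17·334000 = 56780; warm the meltwater: 710.6 T; water cools: 0.811·4180·(T − 40.5) = 3390(T − 40.5)
4100.6 T = 137294 − 62891 = 74403
T ≈ 18.14 °C — above 0 °C, consistent with complete melting.

T_f ≈ 18.1 °C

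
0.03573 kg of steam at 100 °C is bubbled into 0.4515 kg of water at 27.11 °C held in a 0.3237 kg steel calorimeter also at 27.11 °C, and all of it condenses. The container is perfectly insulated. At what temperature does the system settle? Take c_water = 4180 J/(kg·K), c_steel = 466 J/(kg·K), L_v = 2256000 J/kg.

Taking heat into each body as positive, Σ m c ΔT = 0:
latent heat released on condensation: 0.03573·2256000 = 80607
  condensate cools 100→T: 0.03573·4180·(T − 100) = 149.35(T − 100)
  water warms: 0.4515·4180·(T − 27.11) = 1887.3(T − 27.11)
  steel cup: 0.3237·466·(T − 27.11) = 150.84(T − 27.11)
2187.5 T = 80607 + 14935 + 55253 = 150795
T ≈ 68.94 °C, under the boiling point, so the assumption holds.

T_f ≈ 68.9 °C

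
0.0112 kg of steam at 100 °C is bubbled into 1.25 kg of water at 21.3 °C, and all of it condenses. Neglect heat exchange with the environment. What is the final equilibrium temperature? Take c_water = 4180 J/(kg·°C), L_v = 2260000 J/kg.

T_f ≈ 26.8 °C

Setting the total heat transfer to zero:
latent heat released on condensation: 0.0112×2260000 = 25312; condensed water 100 °C→T: 46.82(T − 100); water warms: 1.25×4180×(T − 21.3) = 5225(T − 21.3)
5271.8 T = 25312 + 4681.6 + 111292 = 141286
T ≈ 26.80 °C — below 100 °C, confirming all the steam condensed.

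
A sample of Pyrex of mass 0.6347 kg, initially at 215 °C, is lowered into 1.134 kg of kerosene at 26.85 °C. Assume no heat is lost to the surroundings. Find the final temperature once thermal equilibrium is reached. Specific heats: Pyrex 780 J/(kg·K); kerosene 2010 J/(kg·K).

T_f ≈ 60.4 °C

Set heat shed by the hot body equal to heat absorbed by the cold body:
0.6347*780*(215 − T) = 1.134*2010*(T − 26.85)
495.07(215 − T) = 2279.3(T − 26.85)
2774.4 T = 167639  ⇒  T ≈ 60.42 °C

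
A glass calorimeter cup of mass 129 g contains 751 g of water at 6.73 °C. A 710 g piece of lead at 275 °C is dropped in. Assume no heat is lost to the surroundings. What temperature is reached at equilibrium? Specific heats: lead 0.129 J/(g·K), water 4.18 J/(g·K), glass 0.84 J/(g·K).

T_f ≈ 14.1 °C

With ΣQ=0 the equilibrium temperature is the m·c-weighted mean:
T_f = (91.59·275 + 3139.2·6.73 + 108.36·6.73) / (91.59 + 3139.2 + 108.36)
    = 47043 / 3339.1 ≈ 14.09 °C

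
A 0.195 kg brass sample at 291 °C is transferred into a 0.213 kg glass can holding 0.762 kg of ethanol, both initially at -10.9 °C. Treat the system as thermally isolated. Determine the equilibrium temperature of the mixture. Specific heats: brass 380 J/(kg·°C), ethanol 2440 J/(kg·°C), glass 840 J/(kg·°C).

Setting the total heat transfer to zero:
0.195·380·(T − 291) + 0.762·2440·(T − (-10.9)) + 0.213·840·(T − (-10.9)) = 0
(74.1 + 1859.3 + 178.92) T = 74.1·291 + 1859.3·(-10.9) + 178.92·(-10.9)
T = -653.28 / 2112.3 = -0.309 °C

T_f ≈ -0.3 °C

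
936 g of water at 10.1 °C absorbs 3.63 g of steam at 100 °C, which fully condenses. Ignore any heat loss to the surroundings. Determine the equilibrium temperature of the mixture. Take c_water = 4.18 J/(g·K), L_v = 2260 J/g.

Net heat exchanged in the isolated system is zero:
latent heat released on condensation: 3.63·2260 = 8203.8; condensate cools 100→T: 3.63·4.18·(T − 100) = 15.17(T − 100); water warms: 936·4.18·(T − 10.1) = 3912.5(T − 10.1)
3927.7 T = 8203.8 + 1517.3 + 39516 = 49237
T ≈ 12.54 °C, under the boiling point, so the assumption holds.

T_f ≈ 12.5 °C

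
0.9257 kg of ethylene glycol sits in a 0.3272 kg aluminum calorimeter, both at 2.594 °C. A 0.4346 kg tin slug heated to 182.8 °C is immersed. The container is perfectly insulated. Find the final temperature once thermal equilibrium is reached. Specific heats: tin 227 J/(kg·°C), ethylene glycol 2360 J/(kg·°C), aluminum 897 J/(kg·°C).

T_f ≈ 9.5 °C

T_f is the heat-capacity-weighted average of the initial temperatures:
T_f = (98.65·182.8 + 2184.7·2.594 + 293.5·2.594) / (98.65 + 2184.7 + 293.5)
    = 24462 / 2576.8 ≈ 9.49 °C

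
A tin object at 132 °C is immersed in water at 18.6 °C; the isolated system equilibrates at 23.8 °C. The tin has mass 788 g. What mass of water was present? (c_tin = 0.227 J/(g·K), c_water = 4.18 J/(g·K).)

Let T be the final temperature. ΣQ_i = 0:
788×0.227×(23.8 − 132) + m×4.18×(23.8 − 18.6) = 0
21.74 m = 19354
m = 19354/21.74 ≈ 890.4 g

m ≈ 890 g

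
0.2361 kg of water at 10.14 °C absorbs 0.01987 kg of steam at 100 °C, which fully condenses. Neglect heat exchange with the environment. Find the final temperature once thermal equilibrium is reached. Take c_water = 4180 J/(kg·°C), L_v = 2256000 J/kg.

Heat gained plus heat lost sum to zero:
latent heat released on condensation: 0.01987×2256000 = 44827
  condensed water 100 °C→T: 83.06(T − 100)
  original water: 986.9(T − 10.14)
1070 T = 44827 + 8305.7 + 10007 = 63140
T ≈ 59.01 °C — below 100 °C, confirming all the steam condensed.

T_f ≈ 59.0 °C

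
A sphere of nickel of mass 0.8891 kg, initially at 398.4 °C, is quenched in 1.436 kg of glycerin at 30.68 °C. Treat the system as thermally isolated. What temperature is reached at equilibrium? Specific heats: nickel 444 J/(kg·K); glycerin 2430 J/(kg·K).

T_f ≈ 68.1 °C

Set heat shed by the hot body equal to heat absorbed by the cold body:
0.8891·444·(398.4 − T) = 1.436·2430·(T − 30.68)
394.76(398.4 − T) = 3489.5(T − 30.68)
3884.2 T = 264330  ⇒  T ≈ 68.05 °C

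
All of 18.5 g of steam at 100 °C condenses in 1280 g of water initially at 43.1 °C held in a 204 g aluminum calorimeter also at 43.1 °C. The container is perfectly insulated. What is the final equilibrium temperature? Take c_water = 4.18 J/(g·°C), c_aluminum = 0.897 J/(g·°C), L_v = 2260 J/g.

T_f ≈ 51.3 °C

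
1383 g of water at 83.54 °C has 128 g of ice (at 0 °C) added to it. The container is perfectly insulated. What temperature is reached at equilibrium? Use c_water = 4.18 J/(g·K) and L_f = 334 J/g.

T_f ≈ 69.7 °C

Taking heat into each body as positive, Σ m c ΔT = 0:
melt ice: 128·334 = 42752
  meltwater 0→T: 128·4.18·T = 535.04 T
  water: 5780.9(T − 83.54)
6316 T = 482940 − 42752 = 440188
T ≈ 69.69 °C — above 0 °C, consistent with complete melting.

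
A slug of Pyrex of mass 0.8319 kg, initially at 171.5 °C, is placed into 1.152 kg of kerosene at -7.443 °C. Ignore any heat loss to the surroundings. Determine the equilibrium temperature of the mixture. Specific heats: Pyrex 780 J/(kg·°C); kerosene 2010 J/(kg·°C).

With ΣQ=0 the equilibrium temperature is the m·c-weighted mean:
T_f = (648.88·171.5 + 2315.5·(-7.443)) / (648.88 + 2315.5)
    = 94049 / 2964.4 ≈ 31.73 °C

T_f ≈ 31.7 °C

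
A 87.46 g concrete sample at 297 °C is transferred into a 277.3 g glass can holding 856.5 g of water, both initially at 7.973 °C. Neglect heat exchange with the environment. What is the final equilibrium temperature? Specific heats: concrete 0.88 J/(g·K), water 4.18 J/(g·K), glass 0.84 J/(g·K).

Let T be the final temperature. ΣQ_i = 0:
87.46*0.88*(T − 297) + 856.5*4.18*(T − 7.973) + 277.3*0.84*(T − 7.973) = 0
76.96(T − 297) + 3580.2(T − 7.973) + 232.93(T − 7.973) = 0
3890.1 T = 53260
T = 53260/3890.1 ≈ 13.69 °C

T_f ≈ 13.7 °C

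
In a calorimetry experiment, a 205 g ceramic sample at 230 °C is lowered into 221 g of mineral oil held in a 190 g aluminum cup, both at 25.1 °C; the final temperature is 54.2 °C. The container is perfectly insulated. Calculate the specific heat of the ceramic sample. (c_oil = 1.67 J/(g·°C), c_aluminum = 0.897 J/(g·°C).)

c ≈ 0.436 J/(g·°C)

Energy conservation, ΣQ = 0:
205×c×(54.2 − 230) + 221×1.67×(54.2 − 25.1) + 190×0.897×(54.2 − 25.1) = 0
-36039 c = -15699
c = -15699/-36039 ≈ 0.4356 J/(g·°C)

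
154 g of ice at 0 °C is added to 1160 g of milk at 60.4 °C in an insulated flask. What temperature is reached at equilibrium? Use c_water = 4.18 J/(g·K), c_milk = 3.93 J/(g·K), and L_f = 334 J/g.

T_f ≈ 43.0 °C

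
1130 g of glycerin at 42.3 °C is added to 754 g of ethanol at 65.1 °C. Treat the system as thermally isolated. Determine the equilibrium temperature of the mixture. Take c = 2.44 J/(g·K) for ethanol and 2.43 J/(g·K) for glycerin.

T_f ≈ 51.4 °C

Energy conservation, ΣQ = 0:
754·2.44·(T − 65.1) + 1130·2.43·(T − 42.3) = 0
4585.7 T = 235920
T = 235920 / 4585.7 = 51.4 °C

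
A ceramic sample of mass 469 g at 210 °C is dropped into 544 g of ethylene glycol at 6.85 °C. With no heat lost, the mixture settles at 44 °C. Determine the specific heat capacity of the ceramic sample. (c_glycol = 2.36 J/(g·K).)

Conservation of energy gives ΣQ = 0:
469×c×(44 − 210) + 544×2.36×(44 − 6.85) = 0
-77854 c = -47695
c = -47695/-77854 ≈ 0.6126 J/(g·K)

c ≈ 0.613 J/(g·K)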